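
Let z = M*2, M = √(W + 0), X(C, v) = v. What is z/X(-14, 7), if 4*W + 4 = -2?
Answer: I*√6/7 ≈ 0.34993*I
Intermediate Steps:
W = -3/2 (W = -1 + (¼)*(-2) = -1 - ½ = -3/2 ≈ -1.5000)
M = I*√6/2 (M = √(-3/2 + 0) = √(-3/2) = I*√6/2 ≈ 1.2247*I)
z = I*√6 (z = (I*√6/2)*2 = I*√6 ≈ 2.4495*I)
z/X(-14, 7) = (I*√6)/7 = (I*√6)*(⅐) = I*√6/7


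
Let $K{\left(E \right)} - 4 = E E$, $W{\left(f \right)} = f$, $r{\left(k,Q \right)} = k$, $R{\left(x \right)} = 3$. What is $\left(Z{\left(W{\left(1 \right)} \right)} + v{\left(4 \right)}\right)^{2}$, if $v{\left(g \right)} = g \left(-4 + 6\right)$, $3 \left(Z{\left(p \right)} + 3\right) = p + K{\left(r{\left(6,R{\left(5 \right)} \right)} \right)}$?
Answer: $\frac{3136}{9} \approx 348.44$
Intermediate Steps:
$K{\left(E \right)} = 4 + E^{2}$ ($K{\left(E \right)} = 4 + E E = 4 + E^{2}$)
$Z{\left(p \right)} = \frac{31}{3} + \frac{p}{3}$ ($Z{\left(p \right)} = -3 + \frac{p + \left(4 + 6^{2}\right)}{3} = -3 + \frac{p + \left(4 + 36\right)}{3} = -3 + \frac{p + 40}{3} = -3 + \frac{40 + p}{3} = -3 + \left(\frac{40}{3} + \frac{p}{3}\right) = \frac{31}{3} + \frac{p}{3}$)
$v{\left(g \right)} = 2 g$ ($v{\left(g \right)} = g 2 = 2 g$)
$\left(Z{\left(W{\left(1 \right)} \right)} + v{\left(4 \right)}\right)^{2} = \left(\left(\frac{31}{3} + \frac{1}{3} \cdot 1\right) + 2 \cdot 4\right)^{2} = \left(\left(\frac{31}{3} + \frac{1}{3}\right) + 8\right)^{2} = \left(\frac{32}{3} + 8\right)^{2} = \left(\frac{56}{3}\right)^{2} = \frac{3136}{9}$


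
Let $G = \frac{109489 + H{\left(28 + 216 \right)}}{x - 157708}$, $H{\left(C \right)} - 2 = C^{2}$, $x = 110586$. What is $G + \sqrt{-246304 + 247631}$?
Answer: $- \frac{169027}{47122} + \sqrt{1327} \approx 32.841$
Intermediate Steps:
$H{\left(C \right)} = 2 + C^{2}$
$G = - \frac{169027}{47122}$ ($G = \frac{109489 + \left(2 + \left(28 + 216\right)^{2}\right)}{110586 - 157708} = \frac{109489 + \left(2 + 244^{2}\right)}{-47122} = \left(109489 + \left(2 + 59536\right)\right) \left(- \frac{1}{47122}\right) = \left(109489 + 59538\right) \left(- \frac{1}{47122}\right) = 169027 \left(- \frac{1}{47122}\right) = - \frac{169027}{47122} \approx -3.587$)
$G + \sqrt{-246304 + 247631} = - \frac{169027}{47122} + \sqrt{-246304 + 247631} = - \frac{169027}{47122} + \sqrt{1327}$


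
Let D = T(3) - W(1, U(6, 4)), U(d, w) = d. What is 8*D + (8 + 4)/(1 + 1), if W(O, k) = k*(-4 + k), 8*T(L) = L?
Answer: -87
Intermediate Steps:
T(L) = L/8
D = -93/8 (D = (⅛)*3 - 6*(-4 + 6) = 3/8 - 6*2 = 3/8 - 1*12 = 3/8 - 12 = -93/8 ≈ -11.625)
8*D + (8 + 4)/(1 + 1) = 8*(-93/8) + (8 + 4)/(1 + 1) = -93 + 12/2 = -93 + 12*(½) = -93 + 6 = -87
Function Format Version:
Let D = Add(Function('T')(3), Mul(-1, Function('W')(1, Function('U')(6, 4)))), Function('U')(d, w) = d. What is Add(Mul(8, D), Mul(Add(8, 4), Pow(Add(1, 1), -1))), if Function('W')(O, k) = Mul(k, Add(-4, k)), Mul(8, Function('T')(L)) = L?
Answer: -87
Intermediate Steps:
Function('T')(L) = Mul(Rational(1, 8), L)
D = Rational(-93, 8) (D = Add(Mul(Rational(1, 8), 3), Mul(-1, Mul(6, Add(-4, 6)))) = Add(Rational(3, 8), Mul(-1, Mul(6, 2))) = Add(Rational(3, 8), Mul(-1, 12)) = Add(Rational(3, 8), -12) = Rational(-93, 8) ≈ -11.625)
Add(Mul(8, D), Mul(Add(8, 4), Pow(Add(1, 1), -1))) = Add(Mul(8, Rational(-93, 8)), Mul(Add(8, 4), Pow(Add(1, 1), -1))) = Add(-93, Mul(12, Pow(2, -1))) = Add(-93, Mul(12, Rational(1, 2))) = Add(-93, 6) = -87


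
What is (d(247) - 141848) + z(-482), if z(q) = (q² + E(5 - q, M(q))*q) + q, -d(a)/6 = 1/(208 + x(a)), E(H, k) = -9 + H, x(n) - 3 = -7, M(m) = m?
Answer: -4773669/34 ≈ -1.4040e+5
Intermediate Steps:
x(n) = -4 (x(n) = 3 - 7 = -4)
d(a) = -1/34 (d(a) = -6/(208 - 4) = -6/204 = -6*1/204 = -1/34)
z(q) = q + q² + q*(-4 - q) (z(q) = (q² + (-9 + (5 - q))*q) + q = (q² + (-4 - q)*q) + q = (q² + q*(-4 - q)) + q = q + q² + q*(-4 - q))
(d(247) - 141848) + z(-482) = (-1/34 - 141848) - 3*(-482) = -4822833/34 + 1446 = -4773669/34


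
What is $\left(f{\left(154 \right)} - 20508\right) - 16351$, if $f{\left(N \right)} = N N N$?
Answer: $3615405$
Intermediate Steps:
$f{\left(N \right)} = N^{3}$ ($f{\left(N \right)} = N^{2} N = N^{3}$)
$\left(f{\left(154 \right)} - 20508\right) - 16351 = \left(154^{3} - 20508\right) - 16351 = \left(3652264 - 20508\right) - 16351 = 3631756 - 16351 = 3615405$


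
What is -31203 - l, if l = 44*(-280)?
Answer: -18883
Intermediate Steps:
l = -12320
-31203 - l = -31203 - 1*(-12320) = -31203 + 12320 = -18883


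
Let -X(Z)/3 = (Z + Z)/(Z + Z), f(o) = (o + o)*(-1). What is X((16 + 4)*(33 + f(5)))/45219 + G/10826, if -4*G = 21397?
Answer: -322560285/652721192 ≈ -0.49418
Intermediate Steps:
f(o) = -2*o (f(o) = (2*o)*(-1) = -2*o)
X(Z) = -3 (X(Z) = -3*(Z + Z)/(Z + Z) = -3*2*Z/(2*Z) = -3*2*Z*1/(2*Z) = -3*1 = -3)
G = -21397/4 (G = -1/4*21397 = -21397/4 ≈ -5349.3)
X((16 + 4)*(33 + f(5)))/45219 + G/10826 = -3/45219 - 21397/4/10826 = -3*1/45219 - 21397/4*1/10826 = -1/15073 - 21397/43304 = -322560285/652721192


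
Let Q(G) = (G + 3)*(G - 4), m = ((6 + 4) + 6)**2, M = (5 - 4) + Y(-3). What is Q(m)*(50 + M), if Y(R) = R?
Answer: 3132864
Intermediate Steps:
M = -2 (M = (5 - 4) - 3 = 1 - 3 = -2)
m = 256 (m = (10 + 6)**2 = 16**2 = 256)
Q(G) = (-4 + G)*(3 + G) (Q(G) = (3 + G)*(-4 + G) = (-4 + G)*(3 + G))
Q(m)*(50 + M) = (-12 + 256**2 - 1*256)*(50 - 2) = (-12 + 65536 - 256)*48 = 65268*48 = 3132864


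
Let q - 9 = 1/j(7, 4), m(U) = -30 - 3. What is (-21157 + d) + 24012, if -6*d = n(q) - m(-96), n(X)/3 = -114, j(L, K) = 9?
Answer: 5813/2 ≈ 2906.5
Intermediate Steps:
m(U) = -33
q = 82/9 (q = 9 + 1/9 = 9 + ⅑ = 82/9 ≈ 9.1111)
n(X) = -342 (n(X) = 3*(-114) = -342)
d = 103/2 (d = -(-342 - 1*(-33))/6 = -(-342 + 33)/6 = -⅙*(-309) = 103/2 ≈ 51.500)
(-21157 + d) + 24012 = (-21157 + 103/2) + 24012 = -42211/2 + 24012 = 5813/2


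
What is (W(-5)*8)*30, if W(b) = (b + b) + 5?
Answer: -1200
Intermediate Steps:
W(b) = 5 + 2*b (W(b) = 2*b + 5 = 5 + 2*b)
(W(-5)*8)*30 = ((5 + 2*(-5))*8)*30 = ((5 - 10)*8)*30 = -5*8*30 = -40*30 = -1200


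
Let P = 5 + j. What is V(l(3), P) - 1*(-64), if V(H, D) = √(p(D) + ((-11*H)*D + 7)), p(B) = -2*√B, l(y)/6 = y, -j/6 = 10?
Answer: 64 + √(10897 - 2*I*√55) ≈ 168.39 - 0.071044*I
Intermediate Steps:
j = -60 (j = -6*10 = -60)
l(y) = 6*y
P = -55 (P = 5 - 60 = -55)
V(H, D) = √(7 - 2*√D - 11*D*H) (V(H, D) = √(-2*√D + ((-11*H)*D + 7)) = √(-2*√D + (-11*D*H + 7)) = √(-2*√D + (7 - 11*D*H)) = √(7 - 2*√D - 11*D*H))
V(l(3), P) - 1*(-64) = √(7 - 2*I*√55 - 11*(-55)*6*3) - 1*(-64) = √(7 - 2*I*√55 - 11*(-55)*18) + 64 = √(7 - 2*I*√55 + 10890) + 64 = √(10897 - 2*I*√55) + 64 = 64 + √(10897 - 2*I*√55)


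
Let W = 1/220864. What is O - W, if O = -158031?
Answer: -34903358785/220864 ≈ -1.5803e+5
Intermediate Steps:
W = 1/220864 ≈ 4.5277e-6
O - W = -158031 - 1*1/220864 = -158031 - 1/220864 = -34903358785/220864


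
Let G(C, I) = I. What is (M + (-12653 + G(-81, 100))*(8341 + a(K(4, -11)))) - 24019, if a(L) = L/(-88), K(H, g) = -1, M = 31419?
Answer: -9213363777/88 ≈ -1.0470e+8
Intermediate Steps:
a(L) = -L/88 (a(L) = L*(-1/88) = -L/88)
(M + (-12653 + G(-81, 100))*(8341 + a(K(4, -11)))) - 24019 = (31419 + (-12653 + 100)*(8341 - 1/88*(-1))) - 24019 = (31419 - 12553*(8341 + 1/88)) - 24019 = (31419 - 12553*734009/88) - 24019 = (31419 - 9214014977/88) - 24019 = -9211250105/88 - 24019 = -9213363777/88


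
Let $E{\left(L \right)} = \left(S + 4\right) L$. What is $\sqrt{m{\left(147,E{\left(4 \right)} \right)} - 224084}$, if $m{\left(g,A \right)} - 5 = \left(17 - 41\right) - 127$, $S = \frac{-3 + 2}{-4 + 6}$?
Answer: $i \sqrt{224230} \approx 473.53 i$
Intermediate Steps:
$S = - \frac{1}{2} \approx -0.5$
$E{\left(L \right)} = \frac{7 L}{2}$ ($E{\left(L \right)} = \left(- \frac{1}{2} + 4\right) L = \frac{7 L}{2}$)
$m{\left(g,A \right)} = -146$ ($m{\left(g,A \right)} = 5 + \left(\left(17 - 41\right) - 127\right) = 5 - 151 = -146$)
$\sqrt{m{\left(147,E{\left(4 \right)} \right)} - 224084} = \sqrt{-146 - 224084} = \sqrt{-224230} = i \sqrt{224230}$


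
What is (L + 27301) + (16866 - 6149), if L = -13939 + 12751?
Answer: 36830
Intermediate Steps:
L = -1188
(L + 27301) + (16866 - 6149) = (-1188 + 27301) + (16866 - 6149) = 26113 + 10717 = 36830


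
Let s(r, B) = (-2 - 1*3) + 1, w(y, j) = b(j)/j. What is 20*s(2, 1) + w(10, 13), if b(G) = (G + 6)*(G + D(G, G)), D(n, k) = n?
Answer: -42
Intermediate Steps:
b(G) = 2*G*(6 + G) (b(G) = (G + 6)*(G + G) = (6 + G)*(2*G) = 2*G*(6 + G))
w(y, j) = 12 + 2*j (w(y, j) = (2*j*(6 + j))/j = 12 + 2*j)
s(r, B) = -4 (s(r, B) = (-2 - 3) + 1 = -5 + 1 = -4)
20*s(2, 1) + w(10, 13) = 20*(-4) + (12 + 2*13) = -80 + (12 + 26) = -80 + 38 = -42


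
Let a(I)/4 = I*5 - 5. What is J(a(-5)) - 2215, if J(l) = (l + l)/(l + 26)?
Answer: -103985/47 ≈ -2212.4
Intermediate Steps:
a(I) = -20 + 20*I (a(I) = 4*(I*5 - 5) = 4*(5*I - 5) = 4*(-5 + 5*I) = -20 + 20*I)
J(l) = 2*l/(26 + l) (J(l) = (2*l)/(26 + l) = 2*l/(26 + l))
J(a(-5)) - 2215 = 2*(-20 + 20*(-5))/(26 + (-20 + 20*(-5))) - 2215 = 2*(-20 - 100)/(26 + (-20 - 100)) - 2215 = 2*(-120)/(26 - 120) - 2215 = 2*(-120)/(-94) - 2215 = 2*(-120)*(-1/94) - 2215 = 120/47 - 2215 = -103985/47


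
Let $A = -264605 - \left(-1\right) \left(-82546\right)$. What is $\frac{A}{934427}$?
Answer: $- \frac{347151}{934427} \approx -0.37151$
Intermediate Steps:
$A = -347151$ ($A = -264605 - 82546 = -347151$)
$\frac{A}{934427} = - \frac{347151}{934427}$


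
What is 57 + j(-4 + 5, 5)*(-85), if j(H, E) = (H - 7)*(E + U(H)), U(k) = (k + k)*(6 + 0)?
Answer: 8727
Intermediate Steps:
U(k) = 12*k (U(k) = (2*k)*6 = 12*k)
j(H, E) = (-7 + H)*(E + 12*H) (j(H, E) = (H - 7)*(E + 12*H) = (-7 + H)*(E + 12*H))
57 + j(-4 + 5, 5)*(-85) = 57 + (-84*(-4 + 5) - 7*5 + 12*(-4 + 5)² + 5*(-4 + 5))*(-85) = 57 + (-84*1 - 35 + 12*1² + 5*1)*(-85) = 57 + (-84 - 35 + 12*1 + 5)*(-85) = 57 + (-84 - 35 + 12 + 5)*(-85) = 57 - 102*(-85) = 57 + 8670 = 8727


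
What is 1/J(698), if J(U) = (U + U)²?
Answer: 1/1948816 ≈ 5.1313e-7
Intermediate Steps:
J(U) = 4*U² (J(U) = (2*U)² = 4*U²)
1/J(698) = 1/(4*698²) = 1/(4*487204) = 1/1948816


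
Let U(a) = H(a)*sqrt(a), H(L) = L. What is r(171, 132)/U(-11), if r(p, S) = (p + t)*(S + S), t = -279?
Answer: -2592*I*sqrt(11)/11 ≈ -781.52*I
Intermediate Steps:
r(p, S) = 2*S*(-279 + p) (r(p, S) = (p - 279)*(S + S) = (-279 + p)*(2*S) = 2*S*(-279 + p))
U(a) = a**(3/2) (U(a) = a*sqrt(a) = a**(3/2))
r(171, 132)/U(-11) = (2*132*(-279 + 171))/((-11)**(3/2)) = (2*132*(-108))/((-11*I*sqrt(11))) = -2592*I*sqrt(11)/11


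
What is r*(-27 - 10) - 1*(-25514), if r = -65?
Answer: 27919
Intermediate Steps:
r*(-27 - 10) - 1*(-25514) = -65*(-27 - 10) - 1*(-25514) = -65*(-37) + 25514 = 2405 + 25514 = 27919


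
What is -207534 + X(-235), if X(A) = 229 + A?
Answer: -207540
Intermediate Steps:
-207534 + X(-235) = -207534 + (229 - 235) = -207534 - 6 = -207540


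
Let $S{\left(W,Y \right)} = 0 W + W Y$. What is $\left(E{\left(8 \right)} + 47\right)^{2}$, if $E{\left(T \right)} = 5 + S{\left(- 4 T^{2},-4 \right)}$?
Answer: $1157776$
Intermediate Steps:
$S{\left(W,Y \right)} = W Y$ ($S{\left(W,Y \right)} = 0 + W Y = W Y$)
$E{\left(T \right)} = 5 + 16 T^{2}$ ($E{\left(T \right)} = 5 + - 4 T^{2} \left(-4\right) = 5 + 16 T^{2}$)
$\left(E{\left(8 \right)} + 47\right)^{2} = \left(\left(5 + 16 \cdot 8^{2}\right) + 47\right)^{2} = \left(\left(5 + 16 \cdot 64\right) + 47\right)^{2} = \left(\left(5 + 1024\right) + 47\right)^{2} = \left(1029 + 47\right)^{2} = 1076^{2} = 1157776$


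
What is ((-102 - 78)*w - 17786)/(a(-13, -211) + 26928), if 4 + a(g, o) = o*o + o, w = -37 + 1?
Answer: -5653/35617 ≈ -0.15872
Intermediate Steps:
w = -36
a(g, o) = -4 + o + o² (a(g, o) = -4 + (o*o + o) = -4 + (o² + o) = -4 + (o + o²) = -4 + o + o²)
((-102 - 78)*w - 17786)/(a(-13, -211) + 26928) = ((-102 - 78)*(-36) - 17786)/((-4 - 211 + (-211)²) + 26928) = (-180*(-36) - 17786)/((-4 - 211 + 44521) + 26928) = (6480 - 17786)/(44306 + 26928) = -11306/71234 = -11306*1/71234 = -5653/35617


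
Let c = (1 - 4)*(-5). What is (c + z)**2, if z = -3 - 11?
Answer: 1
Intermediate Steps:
z = -14
c = 15 (c = -3*(-5) = 15)
(c + z)**2 = (15 - 14)**2 = 1**2 = 1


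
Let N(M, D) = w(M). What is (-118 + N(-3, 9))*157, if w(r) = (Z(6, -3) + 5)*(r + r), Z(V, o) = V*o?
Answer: -6280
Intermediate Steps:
w(r) = -26*r (w(r) = (6*(-3) + 5)*(r + r) = (-18 + 5)*(2*r) = -26*r)
N(M, D) = -26*M
(-118 + N(-3, 9))*157 = (-118 - 26*(-3))*157 = (-118 + 78)*157 = -40*157 = -6280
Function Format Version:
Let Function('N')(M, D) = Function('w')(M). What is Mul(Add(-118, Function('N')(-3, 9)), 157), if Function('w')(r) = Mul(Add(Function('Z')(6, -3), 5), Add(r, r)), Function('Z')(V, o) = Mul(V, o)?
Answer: -6280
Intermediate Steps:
Function('w')(r) = Mul(-26, r) (Function('w')(r) = Mul(Add(Mul(6, -3), 5), Add(r, r)) = Mul(Add(-18, 5), Mul(2, r)) = Mul(-13, Mul(2, r)) = Mul(-26, r))
Function('N')(M, D) = Mul(-26, M)
Mul(Add(-118, Function('N')(-3, 9)), 157) = Mul(Add(-118, Mul(-26, -3)), 157) = Mul(Add(-118, 78), 157) = Mul(-40, 157) = -6280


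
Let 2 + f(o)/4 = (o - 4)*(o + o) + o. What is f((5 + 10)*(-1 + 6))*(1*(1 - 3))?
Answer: -85784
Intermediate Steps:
f(o) = -8 + 4*o + 8*o*(-4 + o) (f(o) = -8 + 4*((o - 4)*(o + o) + o) = -8 + 4*((-4 + o)*(2*o) + o) = -8 + 4*(2*o*(-4 + o) + o) = -8 + 4*(o + 2*o*(-4 + o)) = -8 + (4*o + 8*o*(-4 + o)) = -8 + 4*o + 8*o*(-4 + o))
f((5 + 10)*(-1 + 6))*(1*(1 - 3)) = (-8 - 28*(5 + 10)*(-1 + 6) + 8*((5 + 10)*(-1 + 6))²)*(1*(1 - 3)) = (-8 - 420*5 + 8*(15*5)²)*(1*(-2)) = (-8 - 28*75 + 8*75²)*(-2) = (-8 - 2100 + 8*5625)*(-2) = (-8 - 2100 + 45000)*(-2) = 42892*(-2) = -85784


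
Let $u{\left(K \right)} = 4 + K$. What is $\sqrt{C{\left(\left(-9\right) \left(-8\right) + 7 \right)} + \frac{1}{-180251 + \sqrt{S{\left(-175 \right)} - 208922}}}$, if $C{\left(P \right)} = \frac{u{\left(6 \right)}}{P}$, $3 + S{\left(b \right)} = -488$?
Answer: $\sqrt{\frac{10}{79} - \frac{1}{180251 - i \sqrt{209413}}} \approx 0.35578 - 1.0 \cdot 10^{-8} i$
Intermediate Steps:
$S{\left(b \right)} = -491$ ($S{\left(b \right)} = -3 - 488 = -491$)
$C{\left(P \right)} = \frac{10}{P}$ ($C{\left(P \right)} = \frac{4 + 6}{P} = \frac{10}{P}$)
$\sqrt{C{\left(\left(-9\right) \left(-8\right) + 7 \right)} + \frac{1}{-180251 + \sqrt{S{\left(-175 \right)} - 208922}}} = \sqrt{\frac{10}{\left(-9\right) \left(-8\right) + 7} + \frac{1}{-180251 + \sqrt{-491 - 208922}}} = \sqrt{\frac{10}{72 + 7} + \frac{1}{-180251 + \sqrt{-209413}}} = \sqrt{\frac{10}{79} + \frac{1}{-180251 + i \sqrt{209413}}}$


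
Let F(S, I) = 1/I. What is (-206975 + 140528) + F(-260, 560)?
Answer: -37210319/560 ≈ -66447.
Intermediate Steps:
(-206975 + 140528) + F(-260, 560) = (-206975 + 140528) + 1/560 = -66447 + 1/560 = -37210319/560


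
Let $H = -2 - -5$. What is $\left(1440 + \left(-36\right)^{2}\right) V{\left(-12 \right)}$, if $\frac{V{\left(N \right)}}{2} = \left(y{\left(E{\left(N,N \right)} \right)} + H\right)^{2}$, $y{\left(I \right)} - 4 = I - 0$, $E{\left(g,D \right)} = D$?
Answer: $136800$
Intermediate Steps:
$H = 3$ ($H = -2 + 5 = 3$)
$y{\left(I \right)} = 4 + I$ ($y{\left(I \right)} = 4 + \left(I - 0\right) = 4 + \left(I + 0\right) = 4 + I$)
$V{\left(N \right)} = 2 \left(7 + N\right)^{2}$ ($V{\left(N \right)} = 2 \left(\left(4 + N\right) + 3\right)^{2} = 2 \left(7 + N\right)^{2}$)
$\left(1440 + \left(-36\right)^{2}\right) V{\left(-12 \right)} = \left(1440 + \left(-36\right)^{2}\right) 2 \left(7 - 12\right)^{2} = \left(1440 + 1296\right) 2 \left(-5\right)^{2} = 2736 \cdot 2 \cdot 25 = 2736 \cdot 50 = 136800$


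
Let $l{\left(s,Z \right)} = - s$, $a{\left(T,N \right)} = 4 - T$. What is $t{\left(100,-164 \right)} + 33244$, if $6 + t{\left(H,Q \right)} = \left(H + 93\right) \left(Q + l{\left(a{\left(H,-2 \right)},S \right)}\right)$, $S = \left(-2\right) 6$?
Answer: $20114$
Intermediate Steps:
$S = -12$
$t{\left(H,Q \right)} = -6 + \left(93 + H\right) \left(-4 + H + Q\right)$ ($t{\left(H,Q \right)} = -6 + \left(H + 93\right) \left(Q - \left(4 - H\right)\right) = -6 + \left(93 + H\right) \left(Q + \left(-4 + H\right)\right) = -6 + \left(93 + H\right) \left(-4 + H + Q\right)$)
$t{\left(100,-164 \right)} + 33244 = \left(-378 + 100^{2} + 89 \cdot 100 + 93 \left(-164\right) + 100 \left(-164\right)\right) + 33244 = \left(-378 + 10000 + 8900 - 15252 - 16400\right) + 33244 = -13130 + 33244 = 20114$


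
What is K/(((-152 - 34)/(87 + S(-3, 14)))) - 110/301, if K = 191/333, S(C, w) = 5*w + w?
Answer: -1849349/2071482 ≈ -0.89277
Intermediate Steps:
S(C, w) = 6*w
K = 191/333 (K = 191*(1/333) = 191/333 ≈ 0.57357)
K/(((-152 - 34)/(87 + S(-3, 14)))) - 110/301 = 191/(333*(((-152 - 34)/(87 + 6*14)))) - 110/301 = 191/(333*((-186/(87 + 84)))) - 110*1/301 = 191/(333*((-186/171))) - 110/301 = 191/(333*((-186*1/171))) - 110/301 = 191/(333*(-62/57)) - 110/301 = (191/333)*(-57/62) - 110/301 = -3629/6882 - 110/301 = -1849349/2071482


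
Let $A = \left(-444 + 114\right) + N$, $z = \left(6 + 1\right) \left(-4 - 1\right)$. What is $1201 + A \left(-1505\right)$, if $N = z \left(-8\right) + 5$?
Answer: $68926$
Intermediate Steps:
$z = -35$ ($z = 7 \left(-5\right) = -35$)
$N = 285$ ($N = \left(-35\right) \left(-8\right) + 5 = 280 + 5 = 285$)
$A = -45$ ($A = \left(-444 + 114\right) + 285 = -330 + 285 = -45$)
$1201 + A \left(-1505\right) = 1201 - -67725 = 1201 + 67725 = 68926$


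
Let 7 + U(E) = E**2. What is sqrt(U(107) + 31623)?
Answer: 3*sqrt(4785) ≈ 207.52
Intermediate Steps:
U(E) = -7 + E**2
sqrt(U(107) + 31623) = sqrt((-7 + 107**2) + 31623) = sqrt((-7 + 11449) + 31623) = sqrt(11442 + 31623) = sqrt(43065) = 3*sqrt(4785)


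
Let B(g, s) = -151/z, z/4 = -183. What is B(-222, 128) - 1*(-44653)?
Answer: 32686147/732 ≈ 44653.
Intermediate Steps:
z = -732 (z = 4*(-183) = -732)
B(g, s) = 151/732 (B(g, s) = -151/(-732) = -151*(-1/732) = 151/732)
B(-222, 128) - 1*(-44653) = 151/732 - 1*(-44653) = 151/732 + 44653 = 32686147/732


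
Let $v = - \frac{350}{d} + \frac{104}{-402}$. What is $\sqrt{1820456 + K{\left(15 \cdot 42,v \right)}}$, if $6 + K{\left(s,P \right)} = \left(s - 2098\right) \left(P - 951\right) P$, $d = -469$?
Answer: $\frac{\sqrt{101033649242}}{201} \approx 1581.4$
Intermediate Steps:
$v = \frac{98}{201}$ ($v = - \frac{350}{-469} + \frac{104}{-402} = \left(-350\right) \left(- \frac{1}{469}\right) + 104 \left(- \frac{1}{402}\right) = \frac{50}{67} - \frac{52}{201} = \frac{98}{201} \approx 0.48756$)
$K{\left(s,P \right)} = -6 + P \left(-2098 + s\right) \left(-951 + P\right)$ ($K{\left(s,P \right)} = -6 + \left(s - 2098\right) \left(P - 951\right) P = -6 + \left(-2098 + s\right) \left(-951 + P\right) P = -6 + P \left(-2098 + s\right) \left(-951 + P\right)$)
$\sqrt{1820456 + K{\left(15 \cdot 42,v \right)}} = \sqrt{1820456 - \left(- \frac{65176066}{67} + \frac{20149192}{40401} - 15 \cdot 42 \left(\frac{98}{201}\right)^{2} + \frac{31066}{67} \cdot 15 \cdot 42\right)} = \sqrt{1820456 - \left(- \frac{39287069126}{40401} + \frac{19571580}{67}\right)} = \sqrt{1820456 - - \frac{27485406386}{40401}} = \sqrt{1820456 + \frac{27485406386}{40401}} = \sqrt{\frac{101033649242}{40401}} = \frac{\sqrt{101033649242}}{201}$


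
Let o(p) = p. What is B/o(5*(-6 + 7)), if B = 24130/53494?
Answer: 2413/26747 ≈ 0.090216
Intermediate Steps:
B = 12065/26747 (B = 24130*(1/53494) = 12065/26747 ≈ 0.45108)
B/o(5*(-6 + 7)) = 12065/(26747*((5*(-6 + 7)))) = 12065/(26747*((5*1))) = (12065/26747)/5 = (12065/26747)*(⅕) = 2413/26747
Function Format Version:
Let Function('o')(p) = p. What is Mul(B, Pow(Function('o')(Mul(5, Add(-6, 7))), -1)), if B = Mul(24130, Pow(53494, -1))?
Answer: Rational(2413, 26747) ≈ 0.090216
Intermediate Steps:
B = Rational(12065, 26747) (B = Mul(24130, Rational(1, 53494)) = Rational(12065, 26747) ≈ 0.45108)
Mul(B, Pow(Function('o')(Mul(5, Add(-6, 7))), -1)) = Mul(Rational(12065, 26747), Pow(Mul(5, Add(-6, 7)), -1)) = Mul(Rational(12065, 26747), Pow(Mul(5, 1), -1)) = Mul(Rational(12065, 26747), Pow(5, -1)) = Mul(Rational(12065, 26747), Rational(1, 5)) = Rational(2413, 26747)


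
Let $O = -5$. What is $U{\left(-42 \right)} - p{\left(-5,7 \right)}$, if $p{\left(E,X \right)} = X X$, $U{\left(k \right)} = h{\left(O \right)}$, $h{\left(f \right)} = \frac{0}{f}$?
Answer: $-49$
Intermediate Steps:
$h{\left(f \right)} = 0$
$U{\left(k \right)} = 0$
$p{\left(E,X \right)} = X^{2}$
$U{\left(-42 \right)} - p{\left(-5,7 \right)} = 0 - 7^{2} = 0 - 49 = -49$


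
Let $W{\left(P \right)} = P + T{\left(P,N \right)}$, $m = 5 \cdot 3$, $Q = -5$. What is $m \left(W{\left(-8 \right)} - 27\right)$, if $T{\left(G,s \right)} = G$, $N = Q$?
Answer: $-645$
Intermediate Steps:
$N = -5$
$m = 15$
$W{\left(P \right)} = 2 P$ ($W{\left(P \right)} = P + P = 2 P$)
$m \left(W{\left(-8 \right)} - 27\right) = 15 \left(2 \left(-8\right) - 27\right) = 15 \left(-16 - 27\right) = 15 \left(-43\right) = -645$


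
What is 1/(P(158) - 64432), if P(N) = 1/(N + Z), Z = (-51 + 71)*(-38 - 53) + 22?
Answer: -1640/105668481 ≈ -1.5520e-5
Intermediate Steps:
Z = -1798 (Z = 20*(-91) + 22 = -1820 + 22 = -1798)
P(N) = 1/(-1798 + N) (P(N) = 1/(N - 1798) = 1/(-1798 + N))
1/(P(158) - 64432) = 1/(1/(-1798 + 158) - 64432) = 1/(1/(-1640) - 64432) = 1/(-1/1640 - 64432) = 1/(-105668481/1640) = -1640/105668481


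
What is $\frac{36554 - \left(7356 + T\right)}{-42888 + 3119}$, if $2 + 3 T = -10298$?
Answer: $- \frac{97894}{119307} \approx -0.82052$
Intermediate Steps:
$T = - \frac{10300}{3}$ ($T = - \frac{2}{3} + \frac{1}{3} \left(-10298\right) = - \frac{2}{3} - \frac{10298}{3} = - \frac{10300}{3} \approx -3433.3$)
$\frac{36554 - \left(7356 + T\right)}{-42888 + 3119} = \frac{36554 - \frac{11768}{3}}{-42888 + 3119} = \frac{36554 + \left(-7356 + \frac{10300}{3}\right)}{-39769} = \left(36554 - \frac{11768}{3}\right) \left(- \frac{1}{39769}\right) = \frac{97894}{3} \left(- \frac{1}{39769}\right) = - \frac{97894}{119307}$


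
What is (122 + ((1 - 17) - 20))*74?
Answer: 6364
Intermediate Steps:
(122 + ((1 - 17) - 20))*74 = (122 + (-16 - 20))*74 = (122 - 36)*74 = 86*74 = 6364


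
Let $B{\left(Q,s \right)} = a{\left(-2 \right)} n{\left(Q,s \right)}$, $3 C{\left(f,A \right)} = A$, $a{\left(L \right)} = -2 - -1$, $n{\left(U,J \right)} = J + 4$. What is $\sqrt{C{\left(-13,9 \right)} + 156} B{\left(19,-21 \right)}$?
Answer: $17 \sqrt{159} \approx 214.36$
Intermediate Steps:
$n{\left(U,J \right)} = 4 + J$
$a{\left(L \right)} = -1$ ($a{\left(L \right)} = -2 + 1 = -1$)
$C{\left(f,A \right)} = \frac{A}{3}$
$B{\left(Q,s \right)} = -4 - s$ ($B{\left(Q,s \right)} = - (4 + s) = -4 - s$)
$\sqrt{C{\left(-13,9 \right)} + 156} B{\left(19,-21 \right)} = \sqrt{\frac{1}{3} \cdot 9 + 156} \left(-4 - -21\right) = \sqrt{3 + 156} \left(-4 + 21\right) = \sqrt{159} \cdot 17 = 17 \sqrt{159}$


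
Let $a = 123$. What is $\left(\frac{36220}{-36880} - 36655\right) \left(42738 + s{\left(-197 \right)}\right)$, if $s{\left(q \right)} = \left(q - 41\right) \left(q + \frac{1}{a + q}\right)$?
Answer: $- \frac{224154472277617}{68228} \approx -3.2854 \cdot 10^{9}$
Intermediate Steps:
$s{\left(q \right)} = \left(-41 + q\right) \left(q + \frac{1}{123 + q}\right)$ ($s{\left(q \right)} = \left(q - 41\right) \left(q + \frac{1}{123 + q}\right) = \left(-41 + q\right) \left(q + \frac{1}{123 + q}\right)$)
$\left(\frac{36220}{-36880} - 36655\right) \left(42738 + s{\left(-197 \right)}\right) = \left(\frac{36220}{-36880} - 36655\right) \left(42738 + \frac{-41 + \left(-197\right)^{3} - -993274 + 82 \left(-197\right)^{2}}{123 - 197}\right) = \left(36220 \left(- \frac{1}{36880}\right) - 36655\right) \left(42738 + \frac{-41 - 7645373 + 993274 + 82 \cdot 38809}{-74}\right) = \left(- \frac{1811}{1844} - 36655\right) \left(42738 - \frac{-41 - 7645373 + 993274 + 3182338}{74}\right) = - \frac{67593631 \left(42738 - - \frac{1734901}{37}\right)}{1844} = - \frac{67593631 \left(42738 + \frac{1734901}{37}\right)}{1844} = \left(- \frac{67593631}{1844}\right) \frac{3316207}{37} = - \frac{224154472277617}{68228}$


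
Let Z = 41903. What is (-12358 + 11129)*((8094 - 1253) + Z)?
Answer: -59906376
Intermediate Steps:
(-12358 + 11129)*((8094 - 1253) + Z) = (-12358 + 11129)*((8094 - 1253) + 41903) = -1229*(6841 + 41903) = -1229*48744 = -59906376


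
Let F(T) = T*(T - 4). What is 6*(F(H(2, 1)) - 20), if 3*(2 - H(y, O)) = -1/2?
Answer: -863/6 ≈ -143.83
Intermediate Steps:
H(y, O) = 13/6 (H(y, O) = 2 - (-1)/(3*2) = 2 - 1/3*(-1/2) = 2 + 1/6 = 13/6)
F(T) = T*(-4 + T)
6*(F(H(2, 1)) - 20) = 6*(13*(-4 + 13/6)/6 - 20) = 6*((13/6)*(-11/6) - 20) = 6*(-143/36 - 20) = 6*(-863/36) = -863/6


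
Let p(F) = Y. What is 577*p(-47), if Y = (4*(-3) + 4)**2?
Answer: 36928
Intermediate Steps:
Y = 64 (Y = (-12 + 4)**2 = (-8)**2 = 64)
p(F) = 64
577*p(-47) = 577*64 = 36928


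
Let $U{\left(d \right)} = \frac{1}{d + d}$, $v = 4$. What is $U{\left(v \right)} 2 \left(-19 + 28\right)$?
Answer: $\frac{9}{4} \approx 2.25$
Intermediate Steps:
$U{\left(d \right)} = \frac{1}{2 d}$
$U{\left(v \right)} 2 \left(-19 + 28\right) = \frac{1}{2 \cdot 4} \cdot 2 \left(-19 + 28\right) = \frac{1}{2} \cdot \frac{1}{4} \cdot 2 \cdot 9 = \frac{1}{8} \cdot 2 \cdot 9 = \frac{1}{4} \cdot 9 = \frac{9}{4}$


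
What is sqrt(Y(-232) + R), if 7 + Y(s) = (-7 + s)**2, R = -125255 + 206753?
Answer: 2*sqrt(34653) ≈ 372.31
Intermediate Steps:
R = 81498
Y(s) = -7 + (-7 + s)**2
sqrt(Y(-232) + R) = sqrt((-7 + (-7 - 232)**2) + 81498) = sqrt((-7 + (-239)**2) + 81498) = sqrt((-7 + 57121) + 81498) = sqrt(57114 + 81498) = sqrt(138612) = 2*sqrt(34653)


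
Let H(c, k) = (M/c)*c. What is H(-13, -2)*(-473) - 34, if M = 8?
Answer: -3818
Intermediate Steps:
H(c, k) = 8 (H(c, k) = (8/c)*c = 8)
H(-13, -2)*(-473) - 34 = 8*(-473) - 34 = -3784 - 34 = -3818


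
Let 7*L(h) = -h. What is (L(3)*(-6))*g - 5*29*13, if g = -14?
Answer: -1921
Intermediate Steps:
L(h) = -h/7 (L(h) = (-h)/7 = -h/7)
(L(3)*(-6))*g - 5*29*13 = (-1/7*3*(-6))*(-14) - 5*29*13 = -3/7*(-6)*(-14) - 145*13 = (18/7)*(-14) - 1885 = -36 - 1885 = -1921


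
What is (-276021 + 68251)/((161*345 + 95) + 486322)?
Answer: -103885/270981 ≈ -0.38337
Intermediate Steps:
(-276021 + 68251)/((161*345 + 95) + 486322) = -207770/((55545 + 95) + 486322) = -207770/(55640 + 486322) = -207770/541962 = -207770*1/541962 = -103885/270981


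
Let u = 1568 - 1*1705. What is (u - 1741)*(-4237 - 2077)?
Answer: 11857692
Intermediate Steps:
u = -137 (u = 1568 - 1705 = -137)
(u - 1741)*(-4237 - 2077) = (-137 - 1741)*(-4237 - 2077) = -1878*(-6314) = 11857692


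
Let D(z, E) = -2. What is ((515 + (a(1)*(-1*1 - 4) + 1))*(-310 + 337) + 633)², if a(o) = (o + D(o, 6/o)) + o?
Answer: 212139225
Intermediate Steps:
a(o) = -2 + 2*o (a(o) = (o - 2) + o = (-2 + o) + o = -2 + 2*o)
((515 + (a(1)*(-1*1 - 4) + 1))*(-310 + 337) + 633)² = ((515 + ((-2 + 2*1)*(-1*1 - 4) + 1))*(-310 + 337) + 633)² = ((515 + ((-2 + 2)*(-1 - 4) + 1))*27 + 633)² = ((515 + (0*(-5) + 1))*27 + 633)² = ((515 + (0 + 1))*27 + 633)² = ((515 + 1)*27 + 633)² = (516*27 + 633)² = (13932 + 633)² = 14565² = 212139225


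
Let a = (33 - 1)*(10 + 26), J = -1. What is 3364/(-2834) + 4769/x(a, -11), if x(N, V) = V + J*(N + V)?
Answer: -8695337/1632384 ≈ -5.3268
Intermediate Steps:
a = 1152 (a = 32*36 = 1152)
x(N, V) = -N (x(N, V) = V - (N + V) = V + (-N - V) = -N)
3364/(-2834) + 4769/x(a, -11) = 3364/(-2834) + 4769/((-1*1152)) = 3364*(-1/2834) + 4769/(-1152) = -1682/1417 + 4769*(-1/1152) = -1682/1417 - 4769/1152 = -8695337/1632384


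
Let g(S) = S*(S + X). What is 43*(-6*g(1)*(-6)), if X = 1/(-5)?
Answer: 6192/5 ≈ 1238.4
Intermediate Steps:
X = -⅕ ≈ -0.20000
g(S) = S*(-⅕ + S) (g(S) = S*(S - ⅕) = S*(-⅕ + S))
43*(-6*g(1)*(-6)) = 43*(-6*(-⅕ + 1)*(-6)) = 43*(-6*4/5*(-6)) = 43*(-6*⅘*(-6)) = 43*(-24/5*(-6)) = 43*(144/5) = 6192/5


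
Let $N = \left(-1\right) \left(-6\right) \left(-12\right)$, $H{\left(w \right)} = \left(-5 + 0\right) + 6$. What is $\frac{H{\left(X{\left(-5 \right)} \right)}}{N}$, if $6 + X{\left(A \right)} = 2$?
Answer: $- \frac{1}{72} \approx -0.013889$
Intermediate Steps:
$X{\left(A \right)} = -4$ ($X{\left(A \right)} = -6 + 2 = -4$)
$H{\left(w \right)} = 1$ ($H{\left(w \right)} = -5 + 6 = 1$)
$N = -72$ ($N = 6 \left(-12\right) = -72$)
$\frac{H{\left(X{\left(-5 \right)} \right)}}{N} = \frac{1}{-72} \cdot 1 = \left(- \frac{1}{72}\right) 1 = - \frac{1}{72}$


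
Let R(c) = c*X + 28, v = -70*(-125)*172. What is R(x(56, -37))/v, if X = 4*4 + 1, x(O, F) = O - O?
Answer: 1/53750 ≈ 1.8605e-5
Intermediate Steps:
x(O, F) = 0
X = 17 (X = 16 + 1 = 17)
v = 1505000 (v = 8750*172 = 1505000)
R(c) = 28 + 17*c (R(c) = c*17 + 28 = 17*c + 28 = 28 + 17*c)
R(x(56, -37))/v = (28 + 17*0)/1505000 = (28 + 0)*(1/1505000) = 28*(1/1505000) = 1/53750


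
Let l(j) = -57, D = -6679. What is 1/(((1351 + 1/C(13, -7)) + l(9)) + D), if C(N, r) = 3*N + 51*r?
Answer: -318/1712431 ≈ -0.00018570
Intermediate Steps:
1/(((1351 + 1/C(13, -7)) + l(9)) + D) = 1/(((1351 + 1/(3*13 + 51*(-7))) - 57) - 6679) = 1/(((1351 + 1/(39 - 357)) - 57) - 6679) = 1/(((1351 + 1/(-318)) - 57) - 6679) = 1/(((1351 - 1/318) - 57) - 6679) = 1/((429617/318 - 57) - 6679) = 1/(411491/318 - 6679) = 1/(-1712431/318) = -318/1712431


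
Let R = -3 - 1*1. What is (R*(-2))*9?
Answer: 72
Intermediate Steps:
R = -4 (R = -3 - 1 = -4)
(R*(-2))*9 = -4*(-2)*9 = 8*9 = 72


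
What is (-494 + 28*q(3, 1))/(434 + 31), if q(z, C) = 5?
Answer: -118/155 ≈ -0.76129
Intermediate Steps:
(-494 + 28*q(3, 1))/(434 + 31) = (-494 + 28*5)/(434 + 31) = (-494 + 140)/465 = -354*1/465 = -118/155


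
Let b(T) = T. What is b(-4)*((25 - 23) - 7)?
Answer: 20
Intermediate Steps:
b(-4)*((25 - 23) - 7) = -4*((25 - 23) - 7) = -4*(2 - 7) = -4*(-5) = 20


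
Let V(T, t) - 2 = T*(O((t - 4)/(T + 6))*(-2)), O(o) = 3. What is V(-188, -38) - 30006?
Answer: -28876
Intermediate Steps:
V(T, t) = 2 - 6*T (V(T, t) = 2 + T*(3*(-2)) = 2 + T*(-6) = 2 - 6*T)
V(-188, -38) - 30006 = (2 - 6*(-188)) - 30006 = (2 + 1128) - 30006 = 1130 - 30006 = -28876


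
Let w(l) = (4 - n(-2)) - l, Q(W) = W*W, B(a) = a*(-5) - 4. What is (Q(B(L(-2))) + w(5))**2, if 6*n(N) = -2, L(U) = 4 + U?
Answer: 343396/9 ≈ 38155.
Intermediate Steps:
n(N) = -1/3 (n(N) = (1/6)*(-2) = -1/3)
B(a) = -4 - 5*a (B(a) = -5*a - 4 = -4 - 5*a)
Q(W) = W**2
w(l) = 13/3 - l (w(l) = (4 - 1*(-1/3)) - l = (4 + 1/3) - l = 13/3 - l)
(Q(B(L(-2))) + w(5))**2 = ((-4 - 5*(4 - 2))**2 + (13/3 - 1*5))**2 = ((-4 - 5*2)**2 + (13/3 - 5))**2 = ((-4 - 10)**2 - 2/3)**2 = ((-14)**2 - 2/3)**2 = (196 - 2/3)**2 = (586/3)**2 = 343396/9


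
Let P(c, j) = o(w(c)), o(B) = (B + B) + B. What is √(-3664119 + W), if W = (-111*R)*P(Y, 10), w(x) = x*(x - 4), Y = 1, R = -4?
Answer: 11*I*√30315 ≈ 1915.2*I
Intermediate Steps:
w(x) = x*(-4 + x)
o(B) = 3*B (o(B) = 2*B + B = 3*B)
P(c, j) = 3*c*(-4 + c) (P(c, j) = 3*(c*(-4 + c)) = 3*c*(-4 + c))
W = -3996 (W = (-111*(-4))*(3*1*(-4 + 1)) = 444*(3*1*(-3)) = 444*(-9) = -3996)
√(-3664119 + W) = √(-3664119 - 3996) = √(-3668115) = 11*I*√30315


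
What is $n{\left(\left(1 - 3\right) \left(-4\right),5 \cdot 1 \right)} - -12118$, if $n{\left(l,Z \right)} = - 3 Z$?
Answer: $12103$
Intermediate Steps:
$n{\left(\left(1 - 3\right) \left(-4\right),5 \cdot 1 \right)} - -12118 = - 3 \cdot 5 \cdot 1 - -12118 = \left(-3\right) 5 + 12118 = -15 + 12118 = 12103$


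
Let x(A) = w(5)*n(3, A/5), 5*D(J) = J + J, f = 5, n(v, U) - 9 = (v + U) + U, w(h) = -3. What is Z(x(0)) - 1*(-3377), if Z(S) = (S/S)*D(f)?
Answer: 3379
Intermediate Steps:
n(v, U) = 9 + v + 2*U (n(v, U) = 9 + ((v + U) + U) = 9 + ((U + v) + U) = 9 + (v + 2*U) = 9 + v + 2*U)
D(J) = 2*J/5 (D(J) = (J + J)/5 = (2*J)/5 = 2*J/5)
x(A) = -36 - 6*A/5 (x(A) = -3*(9 + 3 + 2*(A/5)) = -3*(9 + 3 + 2*A/5) = -3*(12 + 2*A/5) = -36 - 6*A/5)
Z(S) = 2 (Z(S) = (S/S)*((⅖)*5) = 1*2 = 2)
Z(x(0)) - 1*(-3377) = 2 - 1*(-3377) = 2 + 3377 = 3379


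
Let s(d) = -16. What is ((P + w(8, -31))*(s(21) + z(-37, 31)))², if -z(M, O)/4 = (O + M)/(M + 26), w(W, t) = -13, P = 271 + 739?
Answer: 39760360000/121 ≈ 3.2860e+8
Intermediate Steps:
P = 1010
z(M, O) = -4*(M + O)/(26 + M) (z(M, O) = -4*(O + M)/(M + 26) = -4*(M + O)/(26 + M))
((P + w(8, -31))*(s(21) + z(-37, 31)))² = ((1010 - 13)*(-16 + 4*(-1*(-37) - 1*31)/(26 - 37)))² = (997*(-16 + 4*(37 - 31)/(-11)))² = (997*(-16 + 4*(-1/11)*6))² = (997*(-16 - 24/11))² = (997*(-200/11))² = (-199400/11)² = 39760360000/121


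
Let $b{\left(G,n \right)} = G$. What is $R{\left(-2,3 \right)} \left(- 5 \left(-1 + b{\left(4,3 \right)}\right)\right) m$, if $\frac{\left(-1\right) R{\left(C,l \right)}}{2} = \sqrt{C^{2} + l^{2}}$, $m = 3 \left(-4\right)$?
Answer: $- 360 \sqrt{13} \approx -1298.0$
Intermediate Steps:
$m = -12$
$R{\left(C,l \right)} = - 2 \sqrt{C^{2} + l^{2}}$
$R{\left(-2,3 \right)} \left(- 5 \left(-1 + b{\left(4,3 \right)}\right)\right) m = - 2 \sqrt{\left(-2\right)^{2} + 3^{2}} \left(- 5 \left(-1 + 4\right)\right) \left(-12\right) = - 2 \sqrt{4 + 9} \left(\left(-5\right) 3\right) \left(-12\right) = - 2 \sqrt{13} \left(-15\right) \left(-12\right) = 30 \sqrt{13} \left(-12\right) = - 360 \sqrt{13}$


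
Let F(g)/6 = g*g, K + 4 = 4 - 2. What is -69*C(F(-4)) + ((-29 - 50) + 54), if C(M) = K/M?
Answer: -377/16 ≈ -23.563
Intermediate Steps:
K = -2 (K = -4 + (4 - 2) = -4 + 2 = -2)
F(g) = 6*g**2 (F(g) = 6*(g*g) = 6*g**2)
C(M) = -2/M
-69*C(F(-4)) + ((-29 - 50) + 54) = -(-138)/(6*(-4)**2) + ((-29 - 50) + 54) = -(-138)/(6*16) + (-79 + 54) = -(-138)/96 - 25 = -69*(-1/48) - 25 = 23/16 - 25 = -377/16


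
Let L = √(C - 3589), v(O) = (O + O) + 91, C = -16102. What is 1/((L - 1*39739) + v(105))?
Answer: -5634/222196505 - I*√19691/1555375535 ≈ -2.5356e-5 - 9.0219e-8*I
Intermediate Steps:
v(O) = 91 + 2*O (v(O) = 2*O + 91 = 91 + 2*O)
L = I*√19691 (L = √(-16102 - 3589) = √(-19691) = I*√19691 ≈ 140.32*I)
1/((L - 1*39739) + v(105)) = 1/((I*√19691 - 1*39739) + (91 + 2*105)) = 1/((I*√19691 - 39739) + (91 + 210)) = 1/((-39739 + I*√19691) + 301) = 1/(-39438 + I*√19691)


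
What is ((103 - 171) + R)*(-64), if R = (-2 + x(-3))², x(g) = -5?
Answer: 1216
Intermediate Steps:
R = 49 (R = (-2 - 5)² = (-7)² = 49)
((103 - 171) + R)*(-64) = ((103 - 171) + 49)*(-64) = (-68 + 49)*(-64) = -19*(-64) = 1216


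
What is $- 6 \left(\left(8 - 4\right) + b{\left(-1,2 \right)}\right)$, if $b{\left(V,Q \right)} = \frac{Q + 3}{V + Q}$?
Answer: $-54$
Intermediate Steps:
$b{\left(V,Q \right)} = \frac{3 + Q}{Q + V}$
$- 6 \left(\left(8 - 4\right) + b{\left(-1,2 \right)}\right) = - 6 \left(\left(8 - 4\right) + \frac{3 + 2}{2 - 1}\right) = - 6 \left(4 + 1^{-1} \cdot 5\right) = - 6 \left(4 + 1 \cdot 5\right) = - 6 \left(4 + 5\right) = \left(-6\right) 9 = -54$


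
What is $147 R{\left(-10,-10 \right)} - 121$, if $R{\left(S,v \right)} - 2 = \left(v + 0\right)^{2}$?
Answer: $14873$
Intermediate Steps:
$R{\left(S,v \right)} = 2 + v^{2}$ ($R{\left(S,v \right)} = 2 + \left(v + 0\right)^{2} = 2 + v^{2}$)
$147 R{\left(-10,-10 \right)} - 121 = 147 \left(2 + \left(-10\right)^{2}\right) - 121 = 147 \left(2 + 100\right) - 121 = 147 \cdot 102 - 121 = 14994 - 121 = 14873$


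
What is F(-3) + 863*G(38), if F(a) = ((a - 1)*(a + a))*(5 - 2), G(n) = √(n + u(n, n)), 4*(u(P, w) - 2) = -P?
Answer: 72 + 863*√122/2 ≈ 4838.1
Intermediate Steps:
u(P, w) = 2 - P/4 (u(P, w) = 2 + (-P)/4 = 2 - P/4)
G(n) = √(2 + 3*n/4) (G(n) = √(n + (2 - n/4)) = √(2 + 3*n/4))
F(a) = 6*a*(-1 + a) (F(a) = ((-1 + a)*(2*a))*3 = (2*a*(-1 + a))*3 = 6*a*(-1 + a))
F(-3) + 863*G(38) = 6*(-3)*(-1 - 3) + 863*(√(8 + 3*38)/2) = 6*(-3)*(-4) + 863*(√(8 + 114)/2) = 72 + 863*(√122/2) = 72 + 863*√122/2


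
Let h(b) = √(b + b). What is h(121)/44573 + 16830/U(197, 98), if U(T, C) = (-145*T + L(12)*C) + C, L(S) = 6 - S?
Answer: -1122/1937 + 11*√2/44573 ≈ -0.57890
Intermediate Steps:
U(T, C) = -145*T - 5*C (U(T, C) = (-145*T + (6 - 1*12)*C) + C = (-145*T + (6 - 12)*C) + C = (-145*T - 6*C) + C = -145*T - 5*C)
h(b) = √2*√b (h(b) = √(2*b) = √2*√b)
h(121)/44573 + 16830/U(197, 98) = (√2*√121)/44573 + 16830/(-145*197 - 5*98) = (√2*11)*(1/44573) + 16830/(-28565 - 490) = (11*√2)*(1/44573) + 16830/(-29055) = 11*√2/44573 + 16830*(-1/29055) = 11*√2/44573 - 1122/1937 = -1122/1937 + 11*√2/44573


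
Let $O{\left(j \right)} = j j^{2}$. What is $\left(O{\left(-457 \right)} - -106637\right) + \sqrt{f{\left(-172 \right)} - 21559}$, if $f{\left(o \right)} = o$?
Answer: $-95337356 + i \sqrt{21731} \approx -9.5337 \cdot 10^{7} + 147.41 i$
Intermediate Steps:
$O{\left(j \right)} = j^{3}$
$\left(O{\left(-457 \right)} - -106637\right) + \sqrt{f{\left(-172 \right)} - 21559} = \left(\left(-457\right)^{3} - -106637\right) + \sqrt{-172 - 21559} = \left(-95443993 + 106637\right) + \sqrt{-21731} = -95337356 + i \sqrt{21731}$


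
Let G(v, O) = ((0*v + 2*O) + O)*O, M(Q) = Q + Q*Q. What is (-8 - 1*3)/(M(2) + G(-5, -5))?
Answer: -11/81 ≈ -0.13580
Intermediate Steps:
M(Q) = Q + Q²
G(v, O) = 3*O² (G(v, O) = ((0 + 2*O) + O)*O = (2*O + O)*O = (3*O)*O = 3*O²)
(-8 - 1*3)/(M(2) + G(-5, -5)) = (-8 - 1*3)/(2*(1 + 2) + 3*(-5)²) = (-8 - 3)/(2*3 + 3*25) = -11/(6 + 75) = -11/81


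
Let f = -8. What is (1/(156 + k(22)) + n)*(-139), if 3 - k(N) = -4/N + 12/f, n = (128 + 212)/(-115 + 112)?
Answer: 167054926/10605 ≈ 15752.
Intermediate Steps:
n = -340/3 (n = 340/(-3) = 340*(-⅓) = -340/3 ≈ -113.33)
k(N) = 9/2 + 4/N (k(N) = 3 - (-4/N + 12/(-8)) = 3 - (-4/N + 12*(-⅛)) = 3 - (-4/N - 3/2) = 3 - (-3/2 - 4/N) = 3 + (3/2 + 4/N) = 9/2 + 4/N)
(1/(156 + k(22)) + n)*(-139) = (1/(156 + (9/2 + 4/22)) - 340/3)*(-139) = (1/(156 + (9/2 + 4*(1/22))) - 340/3)*(-139) = (1/(156 + (9/2 + 2/11)) - 340/3)*(-139) = (1/(156 + 103/22) - 340/3)*(-139) = (1/(3535/22) - 340/3)*(-139) = (22/3535 - 340/3)*(-139) = -1201834/10605*(-139) = 167054926/10605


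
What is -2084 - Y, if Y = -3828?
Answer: 1744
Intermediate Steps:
-2084 - Y = -2084 - 1*(-3828) = -2084 + 3828 = 1744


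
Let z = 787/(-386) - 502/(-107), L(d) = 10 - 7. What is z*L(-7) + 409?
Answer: 17221207/41302 ≈ 416.96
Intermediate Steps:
L(d) = 3
z = 109563/41302 (z = 787*(-1/386) - 502*(-1/107) = -787/386 + 502/107 = 109563/41302 ≈ 2.6527)
z*L(-7) + 409 = (109563/41302)*3 + 409 = 328689/41302 + 409 = 17221207/41302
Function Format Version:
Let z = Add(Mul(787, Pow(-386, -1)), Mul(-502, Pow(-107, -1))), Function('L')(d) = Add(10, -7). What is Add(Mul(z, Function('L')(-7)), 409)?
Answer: Rational(17221207, 41302) ≈ 416.96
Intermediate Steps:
Function('L')(d) = 3
z = Rational(109563, 41302) (z = Add(Mul(787, Rational(-1, 386)), Mul(-502, Rational(-1, 107))) = Add(Rational(-787, 386), Rational(502, 107)) = Rational(109563, 41302) ≈ 2.6527)
Add(Mul(z, Function('L')(-7)), 409) = Add(Mul(Rational(109563, 41302), 3), 409) = Add(Rational(328689, 41302), 409) = Rational(17221207, 41302)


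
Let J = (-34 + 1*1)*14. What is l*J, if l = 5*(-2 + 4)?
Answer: -4620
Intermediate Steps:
J = -462 (J = (-34 + 1)*14 = -33*14 = -462)
l = 10 (l = 5*2 = 10)
l*J = 10*(-462) = -4620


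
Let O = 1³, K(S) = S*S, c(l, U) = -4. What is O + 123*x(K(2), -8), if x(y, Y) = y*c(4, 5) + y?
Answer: -1475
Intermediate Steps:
K(S) = S²
x(y, Y) = -3*y (x(y, Y) = y*(-4) + y = -4*y + y = -3*y)
O = 1
O + 123*x(K(2), -8) = 1 + 123*(-3*2²) = 1 + 123*(-3*4) = 1 + 123*(-12) = 1 - 1476 = -1475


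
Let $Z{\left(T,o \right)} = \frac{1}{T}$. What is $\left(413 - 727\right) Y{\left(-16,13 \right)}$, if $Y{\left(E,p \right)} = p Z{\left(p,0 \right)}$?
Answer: $-314$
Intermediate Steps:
$Y{\left(E,p \right)} = 1$ ($Y{\left(E,p \right)} = \frac{p}{p} = 1$)
$\left(413 - 727\right) Y{\left(-16,13 \right)} = \left(413 - 727\right) 1 = \left(-314\right) 1 = -314$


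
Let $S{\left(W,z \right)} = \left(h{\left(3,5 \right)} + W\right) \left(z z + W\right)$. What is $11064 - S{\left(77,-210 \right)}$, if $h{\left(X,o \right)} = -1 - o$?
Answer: $-3125503$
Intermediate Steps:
$S{\left(W,z \right)} = \left(-6 + W\right) \left(W + z^{2}\right)$ ($S{\left(W,z \right)} = \left(\left(-1 - 5\right) + W\right) \left(z z + W\right) = \left(\left(-1 - 5\right) + W\right) \left(z^{2} + W\right) = \left(-6 + W\right) \left(W + z^{2}\right)$)
$11064 - S{\left(77,-210 \right)} = 11064 - \left(77^{2} - 462 - 6 \left(-210\right)^{2} + 77 \left(-210\right)^{2}\right) = 11064 - \left(5929 - 462 - 264600 + 77 \cdot 44100\right) = 11064 - \left(5929 - 462 - 264600 + 3395700\right) = 11064 - 3136567 = -3125503$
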